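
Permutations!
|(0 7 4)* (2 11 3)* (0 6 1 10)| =|(0 7 4 6 1 10)(2 11 3)| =6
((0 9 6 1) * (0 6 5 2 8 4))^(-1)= (0 4 8 2 5 9)(1 6)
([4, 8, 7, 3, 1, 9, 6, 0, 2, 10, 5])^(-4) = [1, 2, 0, 3, 8, 10, 6, 4, 7, 5, 9]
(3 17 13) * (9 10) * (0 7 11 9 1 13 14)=(0 7 11 9 10 1 13 3 17 14)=[7, 13, 2, 17, 4, 5, 6, 11, 8, 10, 1, 9, 12, 3, 0, 15, 16, 14]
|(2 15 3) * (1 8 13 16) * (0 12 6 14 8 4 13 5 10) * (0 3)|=20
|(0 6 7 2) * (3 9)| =4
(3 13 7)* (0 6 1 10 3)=[6, 10, 2, 13, 4, 5, 1, 0, 8, 9, 3, 11, 12, 7]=(0 6 1 10 3 13 7)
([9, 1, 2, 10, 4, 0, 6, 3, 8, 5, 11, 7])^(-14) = [9, 1, 2, 11, 4, 0, 6, 10, 8, 5, 7, 3]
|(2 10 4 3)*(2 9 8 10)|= |(3 9 8 10 4)|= 5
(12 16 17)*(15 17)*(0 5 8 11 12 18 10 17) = (0 5 8 11 12 16 15)(10 17 18) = [5, 1, 2, 3, 4, 8, 6, 7, 11, 9, 17, 12, 16, 13, 14, 0, 15, 18, 10]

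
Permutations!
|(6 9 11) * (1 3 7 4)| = 12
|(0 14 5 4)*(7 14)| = 5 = |(0 7 14 5 4)|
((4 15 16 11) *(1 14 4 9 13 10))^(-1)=((1 14 4 15 16 11 9 13 10))^(-1)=(1 10 13 9 11 16 15 4 14)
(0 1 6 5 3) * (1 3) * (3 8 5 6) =[8, 3, 2, 0, 4, 1, 6, 7, 5] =(0 8 5 1 3)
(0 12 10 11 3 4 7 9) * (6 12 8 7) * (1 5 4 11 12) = (0 8 7 9)(1 5 4 6)(3 11)(10 12) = [8, 5, 2, 11, 6, 4, 1, 9, 7, 0, 12, 3, 10]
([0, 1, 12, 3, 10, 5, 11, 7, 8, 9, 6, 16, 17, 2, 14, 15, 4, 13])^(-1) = (2 13 17 12)(4 16 11 6 10)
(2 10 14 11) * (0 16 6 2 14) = (0 16 6 2 10)(11 14) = [16, 1, 10, 3, 4, 5, 2, 7, 8, 9, 0, 14, 12, 13, 11, 15, 6]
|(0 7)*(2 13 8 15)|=|(0 7)(2 13 8 15)|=4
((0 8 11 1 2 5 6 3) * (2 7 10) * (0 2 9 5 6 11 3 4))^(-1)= (0 4 6 2 3 8)(1 11 5 9 10 7)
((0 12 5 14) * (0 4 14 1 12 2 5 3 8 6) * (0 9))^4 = (14)(0 12 9 1 6 5 8 2 3)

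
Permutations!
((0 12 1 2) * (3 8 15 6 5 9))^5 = (0 12 1 2)(3 9 5 6 15 8) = ((0 12 1 2)(3 8 15 6 5 9))^5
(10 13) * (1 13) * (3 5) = (1 13 10)(3 5) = [0, 13, 2, 5, 4, 3, 6, 7, 8, 9, 1, 11, 12, 10]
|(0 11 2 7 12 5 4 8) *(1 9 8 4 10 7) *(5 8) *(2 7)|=|(0 11 7 12 8)(1 9 5 10 2)|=5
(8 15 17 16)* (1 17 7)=(1 17 16 8 15 7)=[0, 17, 2, 3, 4, 5, 6, 1, 15, 9, 10, 11, 12, 13, 14, 7, 8, 16]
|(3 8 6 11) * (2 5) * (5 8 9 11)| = 12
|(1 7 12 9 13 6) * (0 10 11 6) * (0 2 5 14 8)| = |(0 10 11 6 1 7 12 9 13 2 5 14 8)| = 13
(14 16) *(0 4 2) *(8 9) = (0 4 2)(8 9)(14 16) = [4, 1, 0, 3, 2, 5, 6, 7, 9, 8, 10, 11, 12, 13, 16, 15, 14]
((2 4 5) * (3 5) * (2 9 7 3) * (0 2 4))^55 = ((0 2)(3 5 9 7))^55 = (0 2)(3 7 9 5)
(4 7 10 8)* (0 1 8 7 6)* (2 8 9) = (0 1 9 2 8 4 6)(7 10) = [1, 9, 8, 3, 6, 5, 0, 10, 4, 2, 7]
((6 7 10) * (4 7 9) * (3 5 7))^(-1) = (3 4 9 6 10 7 5)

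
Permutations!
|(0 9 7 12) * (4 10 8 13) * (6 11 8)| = 12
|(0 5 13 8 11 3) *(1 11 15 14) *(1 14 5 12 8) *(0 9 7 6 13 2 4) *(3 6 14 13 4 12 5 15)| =14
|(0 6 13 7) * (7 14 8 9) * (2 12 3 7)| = 10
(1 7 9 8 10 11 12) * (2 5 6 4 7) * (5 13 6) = (1 2 13 6 4 7 9 8 10 11 12) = [0, 2, 13, 3, 7, 5, 4, 9, 10, 8, 11, 12, 1, 6]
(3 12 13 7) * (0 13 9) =[13, 1, 2, 12, 4, 5, 6, 3, 8, 0, 10, 11, 9, 7] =(0 13 7 3 12 9)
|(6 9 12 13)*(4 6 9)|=|(4 6)(9 12 13)|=6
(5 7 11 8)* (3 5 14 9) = (3 5 7 11 8 14 9) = [0, 1, 2, 5, 4, 7, 6, 11, 14, 3, 10, 8, 12, 13, 9]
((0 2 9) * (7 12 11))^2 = ((0 2 9)(7 12 11))^2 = (0 9 2)(7 11 12)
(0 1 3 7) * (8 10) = [1, 3, 2, 7, 4, 5, 6, 0, 10, 9, 8] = (0 1 3 7)(8 10)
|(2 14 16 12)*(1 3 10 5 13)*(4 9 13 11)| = |(1 3 10 5 11 4 9 13)(2 14 16 12)| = 8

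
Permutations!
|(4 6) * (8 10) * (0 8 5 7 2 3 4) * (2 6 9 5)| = |(0 8 10 2 3 4 9 5 7 6)| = 10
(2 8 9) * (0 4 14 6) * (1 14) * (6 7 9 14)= (0 4 1 6)(2 8 14 7 9)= [4, 6, 8, 3, 1, 5, 0, 9, 14, 2, 10, 11, 12, 13, 7]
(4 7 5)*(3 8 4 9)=(3 8 4 7 5 9)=[0, 1, 2, 8, 7, 9, 6, 5, 4, 3]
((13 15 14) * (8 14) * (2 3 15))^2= (2 15 14)(3 8 13)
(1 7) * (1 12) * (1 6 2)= (1 7 12 6 2)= [0, 7, 1, 3, 4, 5, 2, 12, 8, 9, 10, 11, 6]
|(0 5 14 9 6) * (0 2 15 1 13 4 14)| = |(0 5)(1 13 4 14 9 6 2 15)| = 8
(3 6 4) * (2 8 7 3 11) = [0, 1, 8, 6, 11, 5, 4, 3, 7, 9, 10, 2] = (2 8 7 3 6 4 11)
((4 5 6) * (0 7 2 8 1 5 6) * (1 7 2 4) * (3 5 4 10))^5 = (0 3 7 2 5 10 8)(1 6 4)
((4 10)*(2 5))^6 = ((2 5)(4 10))^6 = (10)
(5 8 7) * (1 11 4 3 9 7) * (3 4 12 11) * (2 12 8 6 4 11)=(1 3 9 7 5 6 4 11 8)(2 12)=[0, 3, 12, 9, 11, 6, 4, 5, 1, 7, 10, 8, 2]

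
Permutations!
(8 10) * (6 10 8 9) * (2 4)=(2 4)(6 10 9)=[0, 1, 4, 3, 2, 5, 10, 7, 8, 6, 9]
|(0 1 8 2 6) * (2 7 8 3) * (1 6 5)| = 4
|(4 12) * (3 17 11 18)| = 4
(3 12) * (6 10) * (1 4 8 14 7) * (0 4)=(0 4 8 14 7 1)(3 12)(6 10)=[4, 0, 2, 12, 8, 5, 10, 1, 14, 9, 6, 11, 3, 13, 7]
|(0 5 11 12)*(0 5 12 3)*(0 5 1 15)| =|(0 12 1 15)(3 5 11)| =12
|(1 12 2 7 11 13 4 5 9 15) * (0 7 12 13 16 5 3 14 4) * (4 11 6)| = 26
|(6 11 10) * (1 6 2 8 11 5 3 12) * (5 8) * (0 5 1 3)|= 6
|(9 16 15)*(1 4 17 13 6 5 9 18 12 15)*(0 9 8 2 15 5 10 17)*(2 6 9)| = |(0 2 15 18 12 5 8 6 10 17 13 9 16 1 4)| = 15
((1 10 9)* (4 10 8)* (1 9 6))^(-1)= (1 6 10 4 8)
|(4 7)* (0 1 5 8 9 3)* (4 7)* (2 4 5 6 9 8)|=15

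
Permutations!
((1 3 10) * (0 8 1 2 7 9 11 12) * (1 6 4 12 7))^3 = ((0 8 6 4 12)(1 3 10 2)(7 9 11))^3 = (0 4 8 12 6)(1 2 10 3)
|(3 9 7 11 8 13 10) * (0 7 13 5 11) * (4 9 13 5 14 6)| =42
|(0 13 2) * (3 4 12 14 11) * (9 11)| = 6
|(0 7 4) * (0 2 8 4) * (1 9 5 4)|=|(0 7)(1 9 5 4 2 8)|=6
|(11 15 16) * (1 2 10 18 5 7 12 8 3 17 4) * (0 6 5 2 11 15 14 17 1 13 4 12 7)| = 42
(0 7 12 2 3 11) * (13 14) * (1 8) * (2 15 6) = (0 7 12 15 6 2 3 11)(1 8)(13 14) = [7, 8, 3, 11, 4, 5, 2, 12, 1, 9, 10, 0, 15, 14, 13, 6]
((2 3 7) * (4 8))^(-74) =((2 3 7)(4 8))^(-74) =(8)(2 3 7)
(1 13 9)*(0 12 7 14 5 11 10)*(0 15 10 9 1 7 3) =(0 12 3)(1 13)(5 11 9 7 14)(10 15) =[12, 13, 2, 0, 4, 11, 6, 14, 8, 7, 15, 9, 3, 1, 5, 10]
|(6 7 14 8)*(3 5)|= |(3 5)(6 7 14 8)|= 4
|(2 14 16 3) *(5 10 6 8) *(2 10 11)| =9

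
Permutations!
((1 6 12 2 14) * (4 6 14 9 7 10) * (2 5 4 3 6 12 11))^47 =((1 14)(2 9 7 10 3 6 11)(4 12 5))^47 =(1 14)(2 6 10 9 11 3 7)(4 5 12)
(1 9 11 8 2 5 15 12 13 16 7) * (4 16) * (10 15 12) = (1 9 11 8 2 5 12 13 4 16 7)(10 15) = [0, 9, 5, 3, 16, 12, 6, 1, 2, 11, 15, 8, 13, 4, 14, 10, 7]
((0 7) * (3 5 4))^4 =(7)(3 5 4)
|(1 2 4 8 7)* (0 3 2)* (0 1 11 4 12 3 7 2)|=8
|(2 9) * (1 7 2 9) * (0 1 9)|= 5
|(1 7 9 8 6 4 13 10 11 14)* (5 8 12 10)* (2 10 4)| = 13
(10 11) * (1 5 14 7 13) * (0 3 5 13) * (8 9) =(0 3 5 14 7)(1 13)(8 9)(10 11) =[3, 13, 2, 5, 4, 14, 6, 0, 9, 8, 11, 10, 12, 1, 7]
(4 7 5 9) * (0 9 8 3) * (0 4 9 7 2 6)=(9)(0 7 5 8 3 4 2 6)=[7, 1, 6, 4, 2, 8, 0, 5, 3, 9]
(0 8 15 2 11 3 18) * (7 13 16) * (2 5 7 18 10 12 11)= (0 8 15 5 7 13 16 18)(3 10 12 11)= [8, 1, 2, 10, 4, 7, 6, 13, 15, 9, 12, 3, 11, 16, 14, 5, 18, 17, 0]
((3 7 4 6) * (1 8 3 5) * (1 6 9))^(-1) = (1 9 4 7 3 8)(5 6)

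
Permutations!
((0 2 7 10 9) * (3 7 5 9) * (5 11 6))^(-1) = ((0 2 11 6 5 9)(3 7 10))^(-1) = (0 9 5 6 11 2)(3 10 7)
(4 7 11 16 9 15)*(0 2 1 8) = [2, 8, 1, 3, 7, 5, 6, 11, 0, 15, 10, 16, 12, 13, 14, 4, 9] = (0 2 1 8)(4 7 11 16 9 15)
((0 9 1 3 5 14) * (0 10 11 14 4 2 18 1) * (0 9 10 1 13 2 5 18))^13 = (0 1 2 14 13 11 18 10 3)(4 5)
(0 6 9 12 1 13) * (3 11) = (0 6 9 12 1 13)(3 11) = [6, 13, 2, 11, 4, 5, 9, 7, 8, 12, 10, 3, 1, 0]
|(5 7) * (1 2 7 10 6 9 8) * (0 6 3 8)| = |(0 6 9)(1 2 7 5 10 3 8)| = 21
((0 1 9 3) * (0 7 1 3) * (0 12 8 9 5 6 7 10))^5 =(0 10 3)(1 5 6 7)(8 12 9)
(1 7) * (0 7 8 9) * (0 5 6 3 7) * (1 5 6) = [0, 8, 2, 7, 4, 1, 3, 5, 9, 6] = (1 8 9 6 3 7 5)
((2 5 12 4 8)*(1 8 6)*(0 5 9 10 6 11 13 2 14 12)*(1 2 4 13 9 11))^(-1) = (0 5)(1 4 13 12 14 8)(2 6 10 9 11)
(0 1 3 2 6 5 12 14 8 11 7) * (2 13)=(0 1 3 13 2 6 5 12 14 8 11 7)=[1, 3, 6, 13, 4, 12, 5, 0, 11, 9, 10, 7, 14, 2, 8]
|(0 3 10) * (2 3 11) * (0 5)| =6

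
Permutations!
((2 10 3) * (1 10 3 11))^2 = ((1 10 11)(2 3))^2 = (1 11 10)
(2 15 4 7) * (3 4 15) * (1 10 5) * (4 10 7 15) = [0, 7, 3, 10, 15, 1, 6, 2, 8, 9, 5, 11, 12, 13, 14, 4] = (1 7 2 3 10 5)(4 15)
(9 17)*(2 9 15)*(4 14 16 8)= (2 9 17 15)(4 14 16 8)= [0, 1, 9, 3, 14, 5, 6, 7, 4, 17, 10, 11, 12, 13, 16, 2, 8, 15]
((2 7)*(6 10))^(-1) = ((2 7)(6 10))^(-1) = (2 7)(6 10)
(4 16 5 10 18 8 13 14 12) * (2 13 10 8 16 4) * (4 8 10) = (2 13 14 12)(4 8)(5 10 18 16) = [0, 1, 13, 3, 8, 10, 6, 7, 4, 9, 18, 11, 2, 14, 12, 15, 5, 17, 16]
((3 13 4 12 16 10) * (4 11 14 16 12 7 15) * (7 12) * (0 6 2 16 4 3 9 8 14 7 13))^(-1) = ((0 6 2 16 10 9 8 14 4 12 13 11 7 15 3))^(-1) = (0 3 15 7 11 13 12 4 14 8 9 10 16 2 6)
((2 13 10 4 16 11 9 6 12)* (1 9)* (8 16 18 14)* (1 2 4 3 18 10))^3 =(1 12 3 8 2 9 4 18 16 13 6 10 14 11)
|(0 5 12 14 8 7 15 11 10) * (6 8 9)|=11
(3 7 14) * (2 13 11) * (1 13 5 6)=(1 13 11 2 5 6)(3 7 14)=[0, 13, 5, 7, 4, 6, 1, 14, 8, 9, 10, 2, 12, 11, 3]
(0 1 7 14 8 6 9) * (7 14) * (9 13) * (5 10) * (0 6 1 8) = (0 8 1 14)(5 10)(6 13 9) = [8, 14, 2, 3, 4, 10, 13, 7, 1, 6, 5, 11, 12, 9, 0]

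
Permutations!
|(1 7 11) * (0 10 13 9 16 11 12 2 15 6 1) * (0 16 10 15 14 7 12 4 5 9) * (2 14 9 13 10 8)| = 30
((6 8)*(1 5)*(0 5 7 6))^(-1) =((0 5 1 7 6 8))^(-1) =(0 8 6 7 1 5)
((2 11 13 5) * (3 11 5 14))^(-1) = (2 5)(3 14 13 11)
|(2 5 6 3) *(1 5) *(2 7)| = 6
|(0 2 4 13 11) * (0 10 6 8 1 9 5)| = 11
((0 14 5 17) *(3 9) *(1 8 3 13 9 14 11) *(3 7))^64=((0 11 1 8 7 3 14 5 17)(9 13))^64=(0 11 1 8 7 3 14 5 17)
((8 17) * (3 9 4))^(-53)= ((3 9 4)(8 17))^(-53)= (3 9 4)(8 17)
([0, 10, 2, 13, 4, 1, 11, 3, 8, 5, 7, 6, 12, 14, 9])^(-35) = [0, 14, 2, 1, 4, 13, 11, 5, 8, 3, 9, 6, 12, 10, 7]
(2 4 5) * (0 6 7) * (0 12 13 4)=(0 6 7 12 13 4 5 2)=[6, 1, 0, 3, 5, 2, 7, 12, 8, 9, 10, 11, 13, 4]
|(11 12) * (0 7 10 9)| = 4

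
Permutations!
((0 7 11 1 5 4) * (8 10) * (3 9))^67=(0 7 11 1 5 4)(3 9)(8 10)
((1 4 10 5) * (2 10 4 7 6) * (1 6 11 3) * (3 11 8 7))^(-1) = (11)(1 3)(2 6 5 10)(7 8)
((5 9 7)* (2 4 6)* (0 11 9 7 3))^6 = (0 9)(3 11)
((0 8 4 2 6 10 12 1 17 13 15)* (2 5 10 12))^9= ((0 8 4 5 10 2 6 12 1 17 13 15))^9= (0 17 6 5)(1 2 4 15)(8 13 12 10)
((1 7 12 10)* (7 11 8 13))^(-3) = (1 7 11 12 8 10 13)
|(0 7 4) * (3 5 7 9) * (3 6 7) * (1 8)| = |(0 9 6 7 4)(1 8)(3 5)| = 10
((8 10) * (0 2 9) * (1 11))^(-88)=((0 2 9)(1 11)(8 10))^(-88)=(11)(0 9 2)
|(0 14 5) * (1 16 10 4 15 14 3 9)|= 10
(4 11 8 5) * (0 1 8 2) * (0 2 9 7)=(0 1 8 5 4 11 9 7)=[1, 8, 2, 3, 11, 4, 6, 0, 5, 7, 10, 9]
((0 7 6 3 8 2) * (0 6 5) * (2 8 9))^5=((0 7 5)(2 6 3 9))^5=(0 5 7)(2 6 3 9)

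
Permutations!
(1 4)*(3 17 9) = (1 4)(3 17 9) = [0, 4, 2, 17, 1, 5, 6, 7, 8, 3, 10, 11, 12, 13, 14, 15, 16, 9]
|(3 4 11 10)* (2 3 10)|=|(2 3 4 11)|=4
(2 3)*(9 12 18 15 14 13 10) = (2 3)(9 12 18 15 14 13 10) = [0, 1, 3, 2, 4, 5, 6, 7, 8, 12, 9, 11, 18, 10, 13, 14, 16, 17, 15]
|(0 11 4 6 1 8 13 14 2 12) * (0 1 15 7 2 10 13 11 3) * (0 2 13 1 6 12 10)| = 14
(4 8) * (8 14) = (4 14 8) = [0, 1, 2, 3, 14, 5, 6, 7, 4, 9, 10, 11, 12, 13, 8]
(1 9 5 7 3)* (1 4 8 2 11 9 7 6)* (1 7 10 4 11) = (1 10 4 8 2)(3 11 9 5 6 7) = [0, 10, 1, 11, 8, 6, 7, 3, 2, 5, 4, 9]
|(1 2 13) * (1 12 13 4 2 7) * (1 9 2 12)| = 7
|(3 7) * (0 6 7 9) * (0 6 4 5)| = 12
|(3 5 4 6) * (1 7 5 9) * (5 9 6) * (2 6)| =|(1 7 9)(2 6 3)(4 5)| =6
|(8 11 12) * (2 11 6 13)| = 6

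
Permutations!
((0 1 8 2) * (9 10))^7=(0 2 8 1)(9 10)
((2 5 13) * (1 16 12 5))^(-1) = (1 2 13 5 12 16)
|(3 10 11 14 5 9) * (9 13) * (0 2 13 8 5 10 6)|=6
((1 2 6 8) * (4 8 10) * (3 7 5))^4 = (1 4 6)(2 8 10)(3 7 5)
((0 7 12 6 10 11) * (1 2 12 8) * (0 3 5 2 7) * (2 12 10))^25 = (1 7 8)(2 5 10 12 11 6 3) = ((1 7 8)(2 10 11 3 5 12 6))^25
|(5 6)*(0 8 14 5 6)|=4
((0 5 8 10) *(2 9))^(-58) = (0 8)(5 10)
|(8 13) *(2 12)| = 2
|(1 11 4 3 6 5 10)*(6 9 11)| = |(1 6 5 10)(3 9 11 4)| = 4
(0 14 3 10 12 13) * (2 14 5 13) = [5, 1, 14, 10, 4, 13, 6, 7, 8, 9, 12, 11, 2, 0, 3] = (0 5 13)(2 14 3 10 12)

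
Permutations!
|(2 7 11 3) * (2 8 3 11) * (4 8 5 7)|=|(11)(2 4 8 3 5 7)|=6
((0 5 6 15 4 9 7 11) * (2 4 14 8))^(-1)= ((0 5 6 15 14 8 2 4 9 7 11))^(-1)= (0 11 7 9 4 2 8 14 15 6 5)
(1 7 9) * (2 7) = (1 2 7 9) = [0, 2, 7, 3, 4, 5, 6, 9, 8, 1]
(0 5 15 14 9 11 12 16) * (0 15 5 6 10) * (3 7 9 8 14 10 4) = (0 6 4 3 7 9 11 12 16 15 10)(8 14) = [6, 1, 2, 7, 3, 5, 4, 9, 14, 11, 0, 12, 16, 13, 8, 10, 15]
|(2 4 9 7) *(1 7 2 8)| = 3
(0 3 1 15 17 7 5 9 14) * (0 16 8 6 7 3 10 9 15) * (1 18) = (0 10 9 14 16 8 6 7 5 15 17 3 18 1) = [10, 0, 2, 18, 4, 15, 7, 5, 6, 14, 9, 11, 12, 13, 16, 17, 8, 3, 1]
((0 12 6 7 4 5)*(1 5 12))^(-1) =(0 5 1)(4 7 6 12) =((0 1 5)(4 12 6 7))^(-1)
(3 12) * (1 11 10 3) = (1 11 10 3 12) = [0, 11, 2, 12, 4, 5, 6, 7, 8, 9, 3, 10, 1]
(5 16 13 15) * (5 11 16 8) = (5 8)(11 16 13 15) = [0, 1, 2, 3, 4, 8, 6, 7, 5, 9, 10, 16, 12, 15, 14, 11, 13]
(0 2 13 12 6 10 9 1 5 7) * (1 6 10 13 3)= (0 2 3 1 5 7)(6 13 12 10 9)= [2, 5, 3, 1, 4, 7, 13, 0, 8, 6, 9, 11, 10, 12]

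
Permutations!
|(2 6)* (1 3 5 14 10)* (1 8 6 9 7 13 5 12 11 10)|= 13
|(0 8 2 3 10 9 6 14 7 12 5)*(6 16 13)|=|(0 8 2 3 10 9 16 13 6 14 7 12 5)|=13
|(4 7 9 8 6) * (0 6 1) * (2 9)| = 8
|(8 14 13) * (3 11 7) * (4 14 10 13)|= 6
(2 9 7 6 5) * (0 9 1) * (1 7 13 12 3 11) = (0 9 13 12 3 11 1)(2 7 6 5) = [9, 0, 7, 11, 4, 2, 5, 6, 8, 13, 10, 1, 3, 12]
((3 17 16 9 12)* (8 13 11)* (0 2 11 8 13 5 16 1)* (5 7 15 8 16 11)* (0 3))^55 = (0 12 9 16 13 11 5 2)(1 3 17)(7 15 8)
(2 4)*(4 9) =[0, 1, 9, 3, 2, 5, 6, 7, 8, 4] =(2 9 4)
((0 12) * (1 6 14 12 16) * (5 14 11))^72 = (16)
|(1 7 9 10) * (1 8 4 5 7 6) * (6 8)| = |(1 8 4 5 7 9 10 6)| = 8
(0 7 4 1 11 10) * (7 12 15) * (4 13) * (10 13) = [12, 11, 2, 3, 1, 5, 6, 10, 8, 9, 0, 13, 15, 4, 14, 7] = (0 12 15 7 10)(1 11 13 4)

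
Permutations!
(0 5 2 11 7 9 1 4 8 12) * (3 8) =(0 5 2 11 7 9 1 4 3 8 12) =[5, 4, 11, 8, 3, 2, 6, 9, 12, 1, 10, 7, 0]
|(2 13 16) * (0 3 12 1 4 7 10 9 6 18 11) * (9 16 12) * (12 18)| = |(0 3 9 6 12 1 4 7 10 16 2 13 18 11)| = 14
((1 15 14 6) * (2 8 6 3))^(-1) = ((1 15 14 3 2 8 6))^(-1) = (1 6 8 2 3 14 15)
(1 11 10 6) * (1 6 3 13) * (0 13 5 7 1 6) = [13, 11, 2, 5, 4, 7, 0, 1, 8, 9, 3, 10, 12, 6] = (0 13 6)(1 11 10 3 5 7)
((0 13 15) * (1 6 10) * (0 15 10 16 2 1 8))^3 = ((0 13 10 8)(1 6 16 2))^3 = (0 8 10 13)(1 2 16 6)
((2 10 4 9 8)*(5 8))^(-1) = ((2 10 4 9 5 8))^(-1) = (2 8 5 9 4 10)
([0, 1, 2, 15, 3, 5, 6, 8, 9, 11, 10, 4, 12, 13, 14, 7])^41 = (3 4 11 9 8 7 15)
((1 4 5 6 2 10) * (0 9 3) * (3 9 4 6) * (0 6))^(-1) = (0 1 10 2 6 3 5 4)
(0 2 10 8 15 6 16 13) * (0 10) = (0 2)(6 16 13 10 8 15) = [2, 1, 0, 3, 4, 5, 16, 7, 15, 9, 8, 11, 12, 10, 14, 6, 13]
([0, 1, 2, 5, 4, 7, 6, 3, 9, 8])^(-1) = (3 7 5)(8 9)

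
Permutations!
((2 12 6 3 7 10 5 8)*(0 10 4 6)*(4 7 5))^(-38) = ((0 10 4 6 3 5 8 2 12))^(-38) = (0 2 5 6 10 12 8 3 4)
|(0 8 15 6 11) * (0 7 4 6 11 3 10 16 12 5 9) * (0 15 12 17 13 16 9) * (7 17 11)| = |(0 8 12 5)(3 10 9 15 7 4 6)(11 17 13 16)| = 28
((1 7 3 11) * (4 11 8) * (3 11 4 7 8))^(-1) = (1 11 7 8)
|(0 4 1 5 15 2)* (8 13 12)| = |(0 4 1 5 15 2)(8 13 12)| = 6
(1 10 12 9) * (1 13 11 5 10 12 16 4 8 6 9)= (1 12)(4 8 6 9 13 11 5 10 16)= [0, 12, 2, 3, 8, 10, 9, 7, 6, 13, 16, 5, 1, 11, 14, 15, 4]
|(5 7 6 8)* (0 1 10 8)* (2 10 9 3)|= |(0 1 9 3 2 10 8 5 7 6)|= 10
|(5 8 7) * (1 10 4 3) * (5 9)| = |(1 10 4 3)(5 8 7 9)| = 4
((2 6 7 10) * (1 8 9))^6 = (2 7)(6 10)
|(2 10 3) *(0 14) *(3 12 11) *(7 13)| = |(0 14)(2 10 12 11 3)(7 13)| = 10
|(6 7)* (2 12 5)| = 6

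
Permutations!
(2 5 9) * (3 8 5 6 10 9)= (2 6 10 9)(3 8 5)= [0, 1, 6, 8, 4, 3, 10, 7, 5, 2, 9]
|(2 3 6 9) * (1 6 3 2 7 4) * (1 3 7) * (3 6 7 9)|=6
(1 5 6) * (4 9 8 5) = [0, 4, 2, 3, 9, 6, 1, 7, 5, 8] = (1 4 9 8 5 6)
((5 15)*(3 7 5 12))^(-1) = (3 12 15 5 7)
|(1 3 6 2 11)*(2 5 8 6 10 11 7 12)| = |(1 3 10 11)(2 7 12)(5 8 6)| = 12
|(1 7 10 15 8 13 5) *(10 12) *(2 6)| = 8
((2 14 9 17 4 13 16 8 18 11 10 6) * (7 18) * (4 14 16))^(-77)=(2 7 10 16 18 6 8 11)(4 13)(9 17 14)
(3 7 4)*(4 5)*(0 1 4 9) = (0 1 4 3 7 5 9) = [1, 4, 2, 7, 3, 9, 6, 5, 8, 0]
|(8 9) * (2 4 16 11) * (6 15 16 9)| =|(2 4 9 8 6 15 16 11)| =8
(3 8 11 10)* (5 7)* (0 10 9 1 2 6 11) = (0 10 3 8)(1 2 6 11 9)(5 7) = [10, 2, 6, 8, 4, 7, 11, 5, 0, 1, 3, 9]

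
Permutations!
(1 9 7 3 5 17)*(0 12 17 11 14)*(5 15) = (0 12 17 1 9 7 3 15 5 11 14) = [12, 9, 2, 15, 4, 11, 6, 3, 8, 7, 10, 14, 17, 13, 0, 5, 16, 1]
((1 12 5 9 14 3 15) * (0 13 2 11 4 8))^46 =((0 13 2 11 4 8)(1 12 5 9 14 3 15))^46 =(0 4 2)(1 14 12 3 5 15 9)(8 11 13)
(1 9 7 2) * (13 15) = (1 9 7 2)(13 15) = [0, 9, 1, 3, 4, 5, 6, 2, 8, 7, 10, 11, 12, 15, 14, 13]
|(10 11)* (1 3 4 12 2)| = |(1 3 4 12 2)(10 11)| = 10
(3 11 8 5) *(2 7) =(2 7)(3 11 8 5) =[0, 1, 7, 11, 4, 3, 6, 2, 5, 9, 10, 8]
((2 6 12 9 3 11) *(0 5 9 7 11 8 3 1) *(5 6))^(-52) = ((0 6 12 7 11 2 5 9 1)(3 8))^(-52) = (0 12 11 5 1 6 7 2 9)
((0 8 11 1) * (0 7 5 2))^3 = ((0 8 11 1 7 5 2))^3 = (0 1 2 11 5 8 7)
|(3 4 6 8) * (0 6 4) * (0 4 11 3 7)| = 12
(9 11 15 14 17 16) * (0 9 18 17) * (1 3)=(0 9 11 15 14)(1 3)(16 18 17)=[9, 3, 2, 1, 4, 5, 6, 7, 8, 11, 10, 15, 12, 13, 0, 14, 18, 16, 17]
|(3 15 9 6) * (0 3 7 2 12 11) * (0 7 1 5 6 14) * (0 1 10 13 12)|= |(0 3 15 9 14 1 5 6 10 13 12 11 7 2)|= 14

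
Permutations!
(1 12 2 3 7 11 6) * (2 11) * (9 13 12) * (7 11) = [0, 9, 3, 11, 4, 5, 1, 2, 8, 13, 10, 6, 7, 12] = (1 9 13 12 7 2 3 11 6)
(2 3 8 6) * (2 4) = (2 3 8 6 4) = [0, 1, 3, 8, 2, 5, 4, 7, 6]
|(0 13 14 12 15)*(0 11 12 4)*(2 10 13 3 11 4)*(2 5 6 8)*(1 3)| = 7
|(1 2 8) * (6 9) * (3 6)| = 3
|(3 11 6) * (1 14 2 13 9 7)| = 6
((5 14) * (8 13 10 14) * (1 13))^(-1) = (1 8 5 14 10 13)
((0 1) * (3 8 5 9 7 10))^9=((0 1)(3 8 5 9 7 10))^9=(0 1)(3 9)(5 10)(7 8)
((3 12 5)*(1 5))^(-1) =(1 12 3 5)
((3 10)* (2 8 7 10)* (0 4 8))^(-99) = ((0 4 8 7 10 3 2))^(-99) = (0 2 3 10 7 8 4)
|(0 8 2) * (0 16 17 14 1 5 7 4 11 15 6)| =|(0 8 2 16 17 14 1 5 7 4 11 15 6)| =13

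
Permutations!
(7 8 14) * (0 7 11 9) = (0 7 8 14 11 9) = [7, 1, 2, 3, 4, 5, 6, 8, 14, 0, 10, 9, 12, 13, 11]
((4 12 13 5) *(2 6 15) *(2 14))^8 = (15)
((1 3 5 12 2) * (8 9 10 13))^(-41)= (1 2 12 5 3)(8 13 10 9)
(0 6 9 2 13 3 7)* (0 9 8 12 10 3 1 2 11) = [6, 2, 13, 7, 4, 5, 8, 9, 12, 11, 3, 0, 10, 1] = (0 6 8 12 10 3 7 9 11)(1 2 13)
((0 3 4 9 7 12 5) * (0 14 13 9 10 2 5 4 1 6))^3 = (0 6 1 3)(2 13 12)(4 5 9)(7 10 14)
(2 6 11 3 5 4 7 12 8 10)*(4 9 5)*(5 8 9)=[0, 1, 6, 4, 7, 5, 11, 12, 10, 8, 2, 3, 9]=(2 6 11 3 4 7 12 9 8 10)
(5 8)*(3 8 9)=[0, 1, 2, 8, 4, 9, 6, 7, 5, 3]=(3 8 5 9)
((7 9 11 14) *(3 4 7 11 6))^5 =((3 4 7 9 6)(11 14))^5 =(11 14)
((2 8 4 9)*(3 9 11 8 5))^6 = (11)(2 3)(5 9)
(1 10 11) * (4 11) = (1 10 4 11) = [0, 10, 2, 3, 11, 5, 6, 7, 8, 9, 4, 1]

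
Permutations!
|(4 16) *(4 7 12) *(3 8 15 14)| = |(3 8 15 14)(4 16 7 12)| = 4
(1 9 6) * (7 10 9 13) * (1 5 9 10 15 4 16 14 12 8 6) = [0, 13, 2, 3, 16, 9, 5, 15, 6, 1, 10, 11, 8, 7, 12, 4, 14] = (1 13 7 15 4 16 14 12 8 6 5 9)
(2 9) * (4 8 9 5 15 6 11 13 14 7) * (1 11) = (1 11 13 14 7 4 8 9 2 5 15 6) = [0, 11, 5, 3, 8, 15, 1, 4, 9, 2, 10, 13, 12, 14, 7, 6]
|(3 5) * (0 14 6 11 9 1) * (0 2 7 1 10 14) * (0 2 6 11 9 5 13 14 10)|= 30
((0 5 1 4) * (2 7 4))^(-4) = (0 1 7)(2 4 5)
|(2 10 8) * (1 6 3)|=|(1 6 3)(2 10 8)|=3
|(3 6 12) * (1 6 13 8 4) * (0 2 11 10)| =28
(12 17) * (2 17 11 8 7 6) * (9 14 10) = (2 17 12 11 8 7 6)(9 14 10) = [0, 1, 17, 3, 4, 5, 2, 6, 7, 14, 9, 8, 11, 13, 10, 15, 16, 12]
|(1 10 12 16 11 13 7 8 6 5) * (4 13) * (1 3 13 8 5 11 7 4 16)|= 9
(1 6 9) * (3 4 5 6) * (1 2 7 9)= (1 3 4 5 6)(2 7 9)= [0, 3, 7, 4, 5, 6, 1, 9, 8, 2]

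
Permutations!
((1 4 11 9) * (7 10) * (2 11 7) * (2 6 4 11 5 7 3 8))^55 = ((1 11 9)(2 5 7 10 6 4 3 8))^55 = (1 11 9)(2 8 3 4 6 10 7 5)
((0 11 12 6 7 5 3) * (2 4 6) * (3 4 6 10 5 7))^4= (0 6 12)(2 11 3)(4 10 5)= ((0 11 12 2 6 3)(4 10 5))^4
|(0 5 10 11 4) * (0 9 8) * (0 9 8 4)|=12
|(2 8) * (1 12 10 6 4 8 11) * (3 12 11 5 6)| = 30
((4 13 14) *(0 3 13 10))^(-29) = (0 3 13 14 4 10)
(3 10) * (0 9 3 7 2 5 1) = (0 9 3 10 7 2 5 1) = [9, 0, 5, 10, 4, 1, 6, 2, 8, 3, 7]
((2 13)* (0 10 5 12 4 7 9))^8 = (13)(0 10 5 12 4 7 9)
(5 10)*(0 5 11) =(0 5 10 11) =[5, 1, 2, 3, 4, 10, 6, 7, 8, 9, 11, 0]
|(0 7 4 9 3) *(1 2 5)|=|(0 7 4 9 3)(1 2 5)|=15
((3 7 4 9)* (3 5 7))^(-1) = ((4 9 5 7))^(-1) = (4 7 5 9)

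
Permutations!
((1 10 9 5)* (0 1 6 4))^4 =((0 1 10 9 5 6 4))^4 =(0 5 1 6 10 4 9)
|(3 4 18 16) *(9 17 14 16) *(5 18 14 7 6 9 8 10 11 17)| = |(3 4 14 16)(5 18 8 10 11 17 7 6 9)| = 36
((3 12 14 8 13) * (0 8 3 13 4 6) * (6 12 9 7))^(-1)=(0 6 7 9 3 14 12 4 8)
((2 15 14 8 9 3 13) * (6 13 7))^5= ((2 15 14 8 9 3 7 6 13))^5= (2 3 15 7 14 6 8 13 9)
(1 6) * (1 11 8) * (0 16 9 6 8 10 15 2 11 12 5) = (0 16 9 6 12 5)(1 8)(2 11 10 15) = [16, 8, 11, 3, 4, 0, 12, 7, 1, 6, 15, 10, 5, 13, 14, 2, 9]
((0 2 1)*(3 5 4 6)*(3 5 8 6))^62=(0 1 2)(3 6 4 8 5)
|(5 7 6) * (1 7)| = 4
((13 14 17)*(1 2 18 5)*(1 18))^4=(18)(13 14 17)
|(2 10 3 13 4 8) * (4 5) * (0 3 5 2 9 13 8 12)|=|(0 3 8 9 13 2 10 5 4 12)|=10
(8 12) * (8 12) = (12) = [0, 1, 2, 3, 4, 5, 6, 7, 8, 9, 10, 11, 12]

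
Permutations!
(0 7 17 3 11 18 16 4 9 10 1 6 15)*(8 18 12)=[7, 6, 2, 11, 9, 5, 15, 17, 18, 10, 1, 12, 8, 13, 14, 0, 4, 3, 16]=(0 7 17 3 11 12 8 18 16 4 9 10 1 6 15)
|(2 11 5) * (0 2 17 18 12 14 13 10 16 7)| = 12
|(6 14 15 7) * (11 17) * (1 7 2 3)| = |(1 7 6 14 15 2 3)(11 17)| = 14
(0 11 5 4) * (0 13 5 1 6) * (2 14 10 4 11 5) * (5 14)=(0 14 10 4 13 2 5 11 1 6)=[14, 6, 5, 3, 13, 11, 0, 7, 8, 9, 4, 1, 12, 2, 10]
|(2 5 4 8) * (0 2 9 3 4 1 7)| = 20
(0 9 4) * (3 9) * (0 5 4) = (0 3 9)(4 5) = [3, 1, 2, 9, 5, 4, 6, 7, 8, 0]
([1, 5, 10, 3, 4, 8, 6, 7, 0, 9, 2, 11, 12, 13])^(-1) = [8, 0, 10, 3, 4, 1, 6, 7, 5, 9, 2, 11, 12, 13]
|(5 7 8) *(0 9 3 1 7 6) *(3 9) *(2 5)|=8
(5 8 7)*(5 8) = (7 8) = [0, 1, 2, 3, 4, 5, 6, 8, 7]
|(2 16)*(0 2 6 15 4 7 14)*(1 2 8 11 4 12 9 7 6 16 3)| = 30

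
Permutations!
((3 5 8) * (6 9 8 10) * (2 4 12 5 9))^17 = ((2 4 12 5 10 6)(3 9 8))^17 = (2 6 10 5 12 4)(3 8 9)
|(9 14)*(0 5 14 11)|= 5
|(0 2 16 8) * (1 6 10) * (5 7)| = 12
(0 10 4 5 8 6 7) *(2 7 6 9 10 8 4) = [8, 1, 7, 3, 5, 4, 6, 0, 9, 10, 2] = (0 8 9 10 2 7)(4 5)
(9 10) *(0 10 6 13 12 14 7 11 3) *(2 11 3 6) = (0 10 9 2 11 6 13 12 14 7 3) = [10, 1, 11, 0, 4, 5, 13, 3, 8, 2, 9, 6, 14, 12, 7]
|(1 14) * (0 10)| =2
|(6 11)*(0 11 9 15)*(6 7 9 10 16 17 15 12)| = 10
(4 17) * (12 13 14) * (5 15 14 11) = (4 17)(5 15 14 12 13 11) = [0, 1, 2, 3, 17, 15, 6, 7, 8, 9, 10, 5, 13, 11, 12, 14, 16, 4]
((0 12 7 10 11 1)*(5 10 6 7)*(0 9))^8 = (0 12 5 10 11 1 9)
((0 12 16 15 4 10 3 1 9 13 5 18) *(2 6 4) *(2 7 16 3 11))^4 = ((0 12 3 1 9 13 5 18)(2 6 4 10 11)(7 16 15))^4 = (0 9)(1 18)(2 11 10 4 6)(3 5)(7 16 15)(12 13)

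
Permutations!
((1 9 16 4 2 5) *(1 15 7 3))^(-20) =((1 9 16 4 2 5 15 7 3))^(-20) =(1 7 5 4 9 3 15 2 16)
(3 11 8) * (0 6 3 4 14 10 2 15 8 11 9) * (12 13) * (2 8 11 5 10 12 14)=[6, 1, 15, 9, 2, 10, 3, 7, 4, 0, 8, 5, 13, 14, 12, 11]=(0 6 3 9)(2 15 11 5 10 8 4)(12 13 14)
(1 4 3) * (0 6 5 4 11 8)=(0 6 5 4 3 1 11 8)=[6, 11, 2, 1, 3, 4, 5, 7, 0, 9, 10, 8]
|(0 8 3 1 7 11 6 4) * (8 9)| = |(0 9 8 3 1 7 11 6 4)| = 9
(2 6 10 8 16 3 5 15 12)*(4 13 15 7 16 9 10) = (2 6 4 13 15 12)(3 5 7 16)(8 9 10) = [0, 1, 6, 5, 13, 7, 4, 16, 9, 10, 8, 11, 2, 15, 14, 12, 3]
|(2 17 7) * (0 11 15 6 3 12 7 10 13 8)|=|(0 11 15 6 3 12 7 2 17 10 13 8)|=12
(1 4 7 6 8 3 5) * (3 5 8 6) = (1 4 7 3 8 5) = [0, 4, 2, 8, 7, 1, 6, 3, 5]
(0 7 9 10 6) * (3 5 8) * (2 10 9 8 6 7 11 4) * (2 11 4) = (0 4 11 2 10 7 8 3 5 6) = [4, 1, 10, 5, 11, 6, 0, 8, 3, 9, 7, 2]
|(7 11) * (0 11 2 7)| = 2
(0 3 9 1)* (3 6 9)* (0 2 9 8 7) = (0 6 8 7)(1 2 9) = [6, 2, 9, 3, 4, 5, 8, 0, 7, 1]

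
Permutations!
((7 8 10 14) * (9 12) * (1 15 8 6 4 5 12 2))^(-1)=((1 15 8 10 14 7 6 4 5 12 9 2))^(-1)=(1 2 9 12 5 4 6 7 14 10 8 15)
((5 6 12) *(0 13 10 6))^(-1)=(0 5 12 6 10 13)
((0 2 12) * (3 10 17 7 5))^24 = (3 5 7 17 10)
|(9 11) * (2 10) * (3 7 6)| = 6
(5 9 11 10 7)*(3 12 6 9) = (3 12 6 9 11 10 7 5) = [0, 1, 2, 12, 4, 3, 9, 5, 8, 11, 7, 10, 6]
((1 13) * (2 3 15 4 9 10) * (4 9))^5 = ((1 13)(2 3 15 9 10))^5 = (15)(1 13)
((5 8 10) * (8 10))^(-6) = ((5 10))^(-6) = (10)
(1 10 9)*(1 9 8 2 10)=(2 10 8)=[0, 1, 10, 3, 4, 5, 6, 7, 2, 9, 8]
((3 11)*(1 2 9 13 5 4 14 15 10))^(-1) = ((1 2 9 13 5 4 14 15 10)(3 11))^(-1) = (1 10 15 14 4 5 13 9 2)(3 11)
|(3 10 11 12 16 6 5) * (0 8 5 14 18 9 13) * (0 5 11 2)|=14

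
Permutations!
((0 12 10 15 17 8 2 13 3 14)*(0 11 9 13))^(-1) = (0 2 8 17 15 10 12)(3 13 9 11 14)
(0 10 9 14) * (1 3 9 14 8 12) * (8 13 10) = (0 8 12 1 3 9 13 10 14) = [8, 3, 2, 9, 4, 5, 6, 7, 12, 13, 14, 11, 1, 10, 0]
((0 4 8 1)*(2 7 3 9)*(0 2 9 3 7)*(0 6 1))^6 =(9)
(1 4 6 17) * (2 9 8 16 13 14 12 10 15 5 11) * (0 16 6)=(0 16 13 14 12 10 15 5 11 2 9 8 6 17 1 4)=[16, 4, 9, 3, 0, 11, 17, 7, 6, 8, 15, 2, 10, 14, 12, 5, 13, 1]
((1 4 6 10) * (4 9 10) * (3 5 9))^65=((1 3 5 9 10)(4 6))^65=(10)(4 6)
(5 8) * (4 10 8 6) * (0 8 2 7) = [8, 1, 7, 3, 10, 6, 4, 0, 5, 9, 2] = (0 8 5 6 4 10 2 7)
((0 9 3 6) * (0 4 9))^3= ((3 6 4 9))^3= (3 9 4 6)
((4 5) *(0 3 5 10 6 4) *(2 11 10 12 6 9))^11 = (0 5 3)(2 9 10 11)(4 6 12) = ((0 3 5)(2 11 10 9)(4 12 6))^11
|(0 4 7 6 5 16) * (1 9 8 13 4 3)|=11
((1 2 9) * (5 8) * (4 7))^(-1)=(1 9 2)(4 7)(5 8)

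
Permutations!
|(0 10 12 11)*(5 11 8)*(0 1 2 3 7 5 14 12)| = |(0 10)(1 2 3 7 5 11)(8 14 12)| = 6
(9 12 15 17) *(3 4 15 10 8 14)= (3 4 15 17 9 12 10 8 14)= [0, 1, 2, 4, 15, 5, 6, 7, 14, 12, 8, 11, 10, 13, 3, 17, 16, 9]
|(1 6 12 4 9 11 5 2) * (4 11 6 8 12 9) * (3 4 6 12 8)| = 9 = |(1 3 4 6 9 12 11 5 2)|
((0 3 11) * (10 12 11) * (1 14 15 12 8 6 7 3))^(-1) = ((0 1 14 15 12 11)(3 10 8 6 7))^(-1) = (0 11 12 15 14 1)(3 7 6 8 10)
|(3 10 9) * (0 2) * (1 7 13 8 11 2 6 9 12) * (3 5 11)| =42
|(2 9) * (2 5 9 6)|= |(2 6)(5 9)|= 2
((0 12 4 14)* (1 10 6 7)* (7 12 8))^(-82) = (0 14 4 12 6 10 1 7 8) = ((0 8 7 1 10 6 12 4 14))^(-82)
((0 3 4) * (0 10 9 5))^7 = (0 3 4 10 9 5)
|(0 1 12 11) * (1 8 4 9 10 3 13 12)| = 9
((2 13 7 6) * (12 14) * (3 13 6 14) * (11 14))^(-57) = ((2 6)(3 13 7 11 14 12))^(-57) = (2 6)(3 11)(7 12)(13 14)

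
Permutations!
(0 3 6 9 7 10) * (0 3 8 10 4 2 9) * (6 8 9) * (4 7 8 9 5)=(0 5 4 2 6)(3 9 8 10)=[5, 1, 6, 9, 2, 4, 0, 7, 10, 8, 3]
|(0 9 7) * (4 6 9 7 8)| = |(0 7)(4 6 9 8)| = 4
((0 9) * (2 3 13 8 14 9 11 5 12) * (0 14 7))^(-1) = ((0 11 5 12 2 3 13 8 7)(9 14))^(-1) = (0 7 8 13 3 2 12 5 11)(9 14)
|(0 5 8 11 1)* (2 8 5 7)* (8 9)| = |(0 7 2 9 8 11 1)| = 7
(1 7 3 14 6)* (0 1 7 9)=(0 1 9)(3 14 6 7)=[1, 9, 2, 14, 4, 5, 7, 3, 8, 0, 10, 11, 12, 13, 6]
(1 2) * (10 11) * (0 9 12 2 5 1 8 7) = (0 9 12 2 8 7)(1 5)(10 11) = [9, 5, 8, 3, 4, 1, 6, 0, 7, 12, 11, 10, 2]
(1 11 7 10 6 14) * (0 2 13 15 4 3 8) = (0 2 13 15 4 3 8)(1 11 7 10 6 14) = [2, 11, 13, 8, 3, 5, 14, 10, 0, 9, 6, 7, 12, 15, 1, 4]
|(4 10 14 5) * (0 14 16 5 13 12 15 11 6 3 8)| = |(0 14 13 12 15 11 6 3 8)(4 10 16 5)| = 36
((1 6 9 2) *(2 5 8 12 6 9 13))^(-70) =(1 5 12 13)(2 9 8 6)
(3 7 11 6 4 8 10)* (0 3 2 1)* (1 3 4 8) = [4, 0, 3, 7, 1, 5, 8, 11, 10, 9, 2, 6] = (0 4 1)(2 3 7 11 6 8 10)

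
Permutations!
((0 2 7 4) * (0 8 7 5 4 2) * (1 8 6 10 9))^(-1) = (1 9 10 6 4 5 2 7 8)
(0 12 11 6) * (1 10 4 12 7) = (0 7 1 10 4 12 11 6) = [7, 10, 2, 3, 12, 5, 0, 1, 8, 9, 4, 6, 11]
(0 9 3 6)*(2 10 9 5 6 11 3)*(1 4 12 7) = [5, 4, 10, 11, 12, 6, 0, 1, 8, 2, 9, 3, 7] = (0 5 6)(1 4 12 7)(2 10 9)(3 11)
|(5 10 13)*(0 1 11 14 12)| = 15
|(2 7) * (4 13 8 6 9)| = 10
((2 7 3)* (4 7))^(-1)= (2 3 7 4)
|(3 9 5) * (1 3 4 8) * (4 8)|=|(1 3 9 5 8)|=5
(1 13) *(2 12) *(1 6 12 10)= (1 13 6 12 2 10)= [0, 13, 10, 3, 4, 5, 12, 7, 8, 9, 1, 11, 2, 6]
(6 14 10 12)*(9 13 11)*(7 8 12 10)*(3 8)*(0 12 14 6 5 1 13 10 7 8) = (0 12 5 1 13 11 9 10 7 3)(8 14) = [12, 13, 2, 0, 4, 1, 6, 3, 14, 10, 7, 9, 5, 11, 8]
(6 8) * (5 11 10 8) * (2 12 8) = (2 12 8 6 5 11 10) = [0, 1, 12, 3, 4, 11, 5, 7, 6, 9, 2, 10, 8]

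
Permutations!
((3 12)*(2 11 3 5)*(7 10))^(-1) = ((2 11 3 12 5)(7 10))^(-1) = (2 5 12 3 11)(7 10)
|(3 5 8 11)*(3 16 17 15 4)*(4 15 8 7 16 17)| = |(3 5 7 16 4)(8 11 17)| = 15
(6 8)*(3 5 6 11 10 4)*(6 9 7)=(3 5 9 7 6 8 11 10 4)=[0, 1, 2, 5, 3, 9, 8, 6, 11, 7, 4, 10]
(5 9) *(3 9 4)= (3 9 5 4)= [0, 1, 2, 9, 3, 4, 6, 7, 8, 5]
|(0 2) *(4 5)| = |(0 2)(4 5)| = 2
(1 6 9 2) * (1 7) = (1 6 9 2 7) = [0, 6, 7, 3, 4, 5, 9, 1, 8, 2]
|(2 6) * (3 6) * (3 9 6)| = |(2 9 6)| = 3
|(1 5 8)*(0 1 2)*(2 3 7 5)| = 12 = |(0 1 2)(3 7 5 8)|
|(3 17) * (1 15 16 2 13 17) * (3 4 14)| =9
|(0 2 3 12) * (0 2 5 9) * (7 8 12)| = |(0 5 9)(2 3 7 8 12)| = 15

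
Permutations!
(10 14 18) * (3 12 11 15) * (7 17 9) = [0, 1, 2, 12, 4, 5, 6, 17, 8, 7, 14, 15, 11, 13, 18, 3, 16, 9, 10] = (3 12 11 15)(7 17 9)(10 14 18)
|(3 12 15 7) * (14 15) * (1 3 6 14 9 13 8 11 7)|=|(1 3 12 9 13 8 11 7 6 14 15)|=11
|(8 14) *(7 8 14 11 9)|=|(14)(7 8 11 9)|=4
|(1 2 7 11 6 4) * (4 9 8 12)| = |(1 2 7 11 6 9 8 12 4)| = 9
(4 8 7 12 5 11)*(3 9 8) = [0, 1, 2, 9, 3, 11, 6, 12, 7, 8, 10, 4, 5] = (3 9 8 7 12 5 11 4)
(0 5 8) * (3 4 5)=(0 3 4 5 8)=[3, 1, 2, 4, 5, 8, 6, 7, 0]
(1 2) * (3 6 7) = (1 2)(3 6 7) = [0, 2, 1, 6, 4, 5, 7, 3]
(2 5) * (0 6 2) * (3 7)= (0 6 2 5)(3 7)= [6, 1, 5, 7, 4, 0, 2, 3]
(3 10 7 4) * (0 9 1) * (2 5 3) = (0 9 1)(2 5 3 10 7 4) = [9, 0, 5, 10, 2, 3, 6, 4, 8, 1, 7]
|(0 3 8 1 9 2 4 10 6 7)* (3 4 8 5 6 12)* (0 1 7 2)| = |(0 4 10 12 3 5 6 2 8 7 1 9)| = 12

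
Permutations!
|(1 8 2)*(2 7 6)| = 5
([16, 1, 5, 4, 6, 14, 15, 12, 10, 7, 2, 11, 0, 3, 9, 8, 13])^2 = (0 13 4 15 10 5 9 12 16 3 6 8 2 14 7)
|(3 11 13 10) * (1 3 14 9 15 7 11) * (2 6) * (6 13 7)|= 14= |(1 3)(2 13 10 14 9 15 6)(7 11)|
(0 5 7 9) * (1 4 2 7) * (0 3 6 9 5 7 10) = (0 7 5 1 4 2 10)(3 6 9) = [7, 4, 10, 6, 2, 1, 9, 5, 8, 3, 0]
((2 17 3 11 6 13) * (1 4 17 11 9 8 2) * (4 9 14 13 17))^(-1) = ((1 9 8 2 11 6 17 3 14 13))^(-1) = (1 13 14 3 17 6 11 2 8 9)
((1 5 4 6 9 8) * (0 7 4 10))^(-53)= (0 7 4 6 9 8 1 5 10)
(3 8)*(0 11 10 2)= [11, 1, 0, 8, 4, 5, 6, 7, 3, 9, 2, 10]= (0 11 10 2)(3 8)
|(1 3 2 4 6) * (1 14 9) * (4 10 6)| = 7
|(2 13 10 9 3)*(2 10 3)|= 5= |(2 13 3 10 9)|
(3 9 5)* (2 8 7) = (2 8 7)(3 9 5) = [0, 1, 8, 9, 4, 3, 6, 2, 7, 5]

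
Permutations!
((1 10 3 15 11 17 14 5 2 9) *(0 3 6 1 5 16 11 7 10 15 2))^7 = (0 2 5 3 9)(1 7 6 15 10)(11 16 14 17)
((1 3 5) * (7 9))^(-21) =((1 3 5)(7 9))^(-21) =(7 9)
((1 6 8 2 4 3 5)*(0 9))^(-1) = (0 9)(1 5 3 4 2 8 6)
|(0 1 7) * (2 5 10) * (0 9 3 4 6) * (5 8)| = 28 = |(0 1 7 9 3 4 6)(2 8 5 10)|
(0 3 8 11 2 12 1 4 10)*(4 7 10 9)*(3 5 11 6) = (0 5 11 2 12 1 7 10)(3 8 6)(4 9) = [5, 7, 12, 8, 9, 11, 3, 10, 6, 4, 0, 2, 1]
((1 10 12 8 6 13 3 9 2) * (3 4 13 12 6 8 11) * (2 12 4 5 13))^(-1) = (1 2 4 6 10)(3 11 12 9)(5 13)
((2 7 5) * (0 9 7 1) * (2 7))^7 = (0 1 2 9)(5 7)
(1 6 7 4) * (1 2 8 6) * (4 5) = (2 8 6 7 5 4) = [0, 1, 8, 3, 2, 4, 7, 5, 6]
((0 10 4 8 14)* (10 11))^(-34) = ((0 11 10 4 8 14))^(-34) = (0 10 8)(4 14 11)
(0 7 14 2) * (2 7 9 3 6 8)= (0 9 3 6 8 2)(7 14)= [9, 1, 0, 6, 4, 5, 8, 14, 2, 3, 10, 11, 12, 13, 7]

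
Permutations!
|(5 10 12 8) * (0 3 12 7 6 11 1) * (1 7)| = 21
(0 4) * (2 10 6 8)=(0 4)(2 10 6 8)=[4, 1, 10, 3, 0, 5, 8, 7, 2, 9, 6]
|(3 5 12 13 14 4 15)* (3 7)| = |(3 5 12 13 14 4 15 7)| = 8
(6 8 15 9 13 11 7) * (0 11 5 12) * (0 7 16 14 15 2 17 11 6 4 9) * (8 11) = (0 6 11 16 14 15)(2 17 8)(4 9 13 5 12 7) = [6, 1, 17, 3, 9, 12, 11, 4, 2, 13, 10, 16, 7, 5, 15, 0, 14, 8]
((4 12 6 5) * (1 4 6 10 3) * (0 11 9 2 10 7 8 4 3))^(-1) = ((0 11 9 2 10)(1 3)(4 12 7 8)(5 6))^(-1) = (0 10 2 9 11)(1 3)(4 8 7 12)(5 6)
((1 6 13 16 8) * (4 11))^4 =(1 8 16 13 6)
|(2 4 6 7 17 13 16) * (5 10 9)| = |(2 4 6 7 17 13 16)(5 10 9)| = 21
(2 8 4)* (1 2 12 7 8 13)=(1 2 13)(4 12 7 8)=[0, 2, 13, 3, 12, 5, 6, 8, 4, 9, 10, 11, 7, 1]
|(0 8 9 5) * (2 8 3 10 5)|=12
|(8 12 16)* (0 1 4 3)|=12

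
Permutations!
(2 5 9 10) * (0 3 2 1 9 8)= (0 3 2 5 8)(1 9 10)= [3, 9, 5, 2, 4, 8, 6, 7, 0, 10, 1]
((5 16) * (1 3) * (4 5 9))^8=(16)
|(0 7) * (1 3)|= |(0 7)(1 3)|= 2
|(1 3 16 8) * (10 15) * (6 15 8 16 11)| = 7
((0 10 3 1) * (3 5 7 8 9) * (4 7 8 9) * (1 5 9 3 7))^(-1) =((0 10 9 7 3 5 8 4 1))^(-1) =(0 1 4 8 5 3 7 9 10)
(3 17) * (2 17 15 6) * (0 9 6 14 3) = (0 9 6 2 17)(3 15 14) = [9, 1, 17, 15, 4, 5, 2, 7, 8, 6, 10, 11, 12, 13, 3, 14, 16, 0]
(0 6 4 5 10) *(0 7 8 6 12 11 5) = (0 12 11 5 10 7 8 6 4) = [12, 1, 2, 3, 0, 10, 4, 8, 6, 9, 7, 5, 11]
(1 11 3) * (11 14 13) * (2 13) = (1 14 2 13 11 3) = [0, 14, 13, 1, 4, 5, 6, 7, 8, 9, 10, 3, 12, 11, 2]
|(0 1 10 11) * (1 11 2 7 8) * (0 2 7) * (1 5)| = 15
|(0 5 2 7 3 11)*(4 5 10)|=8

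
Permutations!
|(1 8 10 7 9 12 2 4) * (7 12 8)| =8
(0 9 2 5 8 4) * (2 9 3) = (9)(0 3 2 5 8 4) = [3, 1, 5, 2, 0, 8, 6, 7, 4, 9]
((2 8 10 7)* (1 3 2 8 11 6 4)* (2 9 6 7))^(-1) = (1 4 6 9 3)(2 10 8 7 11)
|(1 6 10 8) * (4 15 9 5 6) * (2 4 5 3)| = |(1 5 6 10 8)(2 4 15 9 3)| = 5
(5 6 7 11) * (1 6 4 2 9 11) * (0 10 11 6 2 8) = (0 10 11 5 4 8)(1 2 9 6 7) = [10, 2, 9, 3, 8, 4, 7, 1, 0, 6, 11, 5]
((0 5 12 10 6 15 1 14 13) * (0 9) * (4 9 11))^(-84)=((0 5 12 10 6 15 1 14 13 11 4 9))^(-84)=(15)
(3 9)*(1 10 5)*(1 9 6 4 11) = [0, 10, 2, 6, 11, 9, 4, 7, 8, 3, 5, 1] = (1 10 5 9 3 6 4 11)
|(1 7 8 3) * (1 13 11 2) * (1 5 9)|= |(1 7 8 3 13 11 2 5 9)|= 9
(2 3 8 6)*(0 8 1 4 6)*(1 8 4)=(0 4 6 2 3 8)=[4, 1, 3, 8, 6, 5, 2, 7, 0]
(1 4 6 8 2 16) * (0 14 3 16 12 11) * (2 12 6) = [14, 4, 6, 16, 2, 5, 8, 7, 12, 9, 10, 0, 11, 13, 3, 15, 1] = (0 14 3 16 1 4 2 6 8 12 11)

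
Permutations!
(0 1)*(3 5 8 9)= [1, 0, 2, 5, 4, 8, 6, 7, 9, 3]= (0 1)(3 5 8 9)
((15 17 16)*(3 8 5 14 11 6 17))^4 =(3 11 15 14 16 5 17 8 6)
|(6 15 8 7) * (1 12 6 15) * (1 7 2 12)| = |(2 12 6 7 15 8)| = 6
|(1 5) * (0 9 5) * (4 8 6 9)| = |(0 4 8 6 9 5 1)| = 7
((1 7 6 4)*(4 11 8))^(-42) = ((1 7 6 11 8 4))^(-42) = (11)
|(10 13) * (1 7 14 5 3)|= |(1 7 14 5 3)(10 13)|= 10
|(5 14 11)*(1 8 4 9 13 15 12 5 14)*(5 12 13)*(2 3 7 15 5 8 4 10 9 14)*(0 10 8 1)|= |(0 10 9 1 4 14 11 2 3 7 15 13 5)|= 13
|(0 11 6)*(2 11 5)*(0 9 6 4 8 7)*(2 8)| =12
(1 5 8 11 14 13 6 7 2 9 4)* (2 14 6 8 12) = [0, 5, 9, 3, 1, 12, 7, 14, 11, 4, 10, 6, 2, 8, 13] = (1 5 12 2 9 4)(6 7 14 13 8 11)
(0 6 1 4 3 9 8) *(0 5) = [6, 4, 2, 9, 3, 0, 1, 7, 5, 8] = (0 6 1 4 3 9 8 5)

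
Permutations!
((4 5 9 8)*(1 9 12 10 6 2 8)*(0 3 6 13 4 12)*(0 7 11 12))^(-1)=(0 8 2 6 3)(1 9)(4 13 10 12 11 7 5)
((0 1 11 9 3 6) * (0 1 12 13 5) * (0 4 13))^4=((0 12)(1 11 9 3 6)(4 13 5))^4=(1 6 3 9 11)(4 13 5)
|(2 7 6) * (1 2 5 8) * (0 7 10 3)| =9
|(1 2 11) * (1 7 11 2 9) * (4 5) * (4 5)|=2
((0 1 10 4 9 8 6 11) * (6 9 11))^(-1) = ((0 1 10 4 11)(8 9))^(-1) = (0 11 4 10 1)(8 9)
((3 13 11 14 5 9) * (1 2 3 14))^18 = (14)(1 13 2 11 3)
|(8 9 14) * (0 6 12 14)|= |(0 6 12 14 8 9)|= 6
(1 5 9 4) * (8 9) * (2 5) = (1 2 5 8 9 4) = [0, 2, 5, 3, 1, 8, 6, 7, 9, 4]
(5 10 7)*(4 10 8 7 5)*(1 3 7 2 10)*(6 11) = [0, 3, 10, 7, 1, 8, 11, 4, 2, 9, 5, 6] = (1 3 7 4)(2 10 5 8)(6 11)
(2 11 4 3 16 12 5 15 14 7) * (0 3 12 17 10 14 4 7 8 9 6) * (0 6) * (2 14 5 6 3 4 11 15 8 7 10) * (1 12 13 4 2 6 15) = (0 2 1 12 15 11 10 5 8 9)(3 16 17 6)(4 13)(7 14) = [2, 12, 1, 16, 13, 8, 3, 14, 9, 0, 5, 10, 15, 4, 7, 11, 17, 6]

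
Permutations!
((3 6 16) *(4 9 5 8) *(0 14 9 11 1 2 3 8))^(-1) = ((0 14 9 5)(1 2 3 6 16 8 4 11))^(-1) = (0 5 9 14)(1 11 4 8 16 6 3 2)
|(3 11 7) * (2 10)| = 6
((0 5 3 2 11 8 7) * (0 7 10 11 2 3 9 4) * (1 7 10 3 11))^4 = (1 7 10)(3 11 8)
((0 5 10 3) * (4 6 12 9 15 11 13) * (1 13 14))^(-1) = (0 3 10 5)(1 14 11 15 9 12 6 4 13)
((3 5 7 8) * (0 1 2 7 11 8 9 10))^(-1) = (0 10 9 7 2 1)(3 8 11 5)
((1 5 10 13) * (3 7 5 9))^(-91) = (13)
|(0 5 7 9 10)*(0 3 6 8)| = 8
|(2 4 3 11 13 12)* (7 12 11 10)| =6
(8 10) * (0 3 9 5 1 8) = [3, 8, 2, 9, 4, 1, 6, 7, 10, 5, 0] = (0 3 9 5 1 8 10)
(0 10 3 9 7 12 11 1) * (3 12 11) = [10, 0, 2, 9, 4, 5, 6, 11, 8, 7, 12, 1, 3] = (0 10 12 3 9 7 11 1)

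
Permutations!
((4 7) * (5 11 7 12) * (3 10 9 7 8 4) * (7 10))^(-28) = ((3 7)(4 12 5 11 8)(9 10))^(-28) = (4 5 8 12 11)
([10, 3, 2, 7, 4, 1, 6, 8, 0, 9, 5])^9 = (0 5 3 8 10 1 7)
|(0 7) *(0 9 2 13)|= |(0 7 9 2 13)|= 5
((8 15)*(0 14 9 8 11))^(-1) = (0 11 15 8 9 14)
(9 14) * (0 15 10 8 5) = (0 15 10 8 5)(9 14) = [15, 1, 2, 3, 4, 0, 6, 7, 5, 14, 8, 11, 12, 13, 9, 10]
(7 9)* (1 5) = (1 5)(7 9) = [0, 5, 2, 3, 4, 1, 6, 9, 8, 7]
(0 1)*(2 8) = (0 1)(2 8) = [1, 0, 8, 3, 4, 5, 6, 7, 2]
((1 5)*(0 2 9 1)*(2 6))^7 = (0 6 2 9 1 5)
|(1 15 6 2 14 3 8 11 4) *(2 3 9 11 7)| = |(1 15 6 3 8 7 2 14 9 11 4)| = 11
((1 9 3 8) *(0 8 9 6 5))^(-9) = (0 8 1 6 5)(3 9)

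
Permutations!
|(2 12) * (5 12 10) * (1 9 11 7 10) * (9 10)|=15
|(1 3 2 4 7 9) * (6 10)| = |(1 3 2 4 7 9)(6 10)| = 6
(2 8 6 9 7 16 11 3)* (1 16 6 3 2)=(1 16 11 2 8 3)(6 9 7)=[0, 16, 8, 1, 4, 5, 9, 6, 3, 7, 10, 2, 12, 13, 14, 15, 11]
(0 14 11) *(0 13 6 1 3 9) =[14, 3, 2, 9, 4, 5, 1, 7, 8, 0, 10, 13, 12, 6, 11] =(0 14 11 13 6 1 3 9)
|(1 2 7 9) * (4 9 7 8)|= |(1 2 8 4 9)|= 5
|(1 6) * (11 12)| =|(1 6)(11 12)| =2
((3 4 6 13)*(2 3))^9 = (2 13 6 4 3)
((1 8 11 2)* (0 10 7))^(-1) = ((0 10 7)(1 8 11 2))^(-1) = (0 7 10)(1 2 11 8)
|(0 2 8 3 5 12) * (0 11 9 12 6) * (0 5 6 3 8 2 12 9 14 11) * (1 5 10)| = 10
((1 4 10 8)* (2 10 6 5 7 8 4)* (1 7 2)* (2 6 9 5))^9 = (2 9)(4 6)(5 10)(7 8)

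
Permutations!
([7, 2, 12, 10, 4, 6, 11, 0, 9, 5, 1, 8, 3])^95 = [7, 1, 2, 3, 4, 5, 6, 0, 8, 9, 10, 11, 12]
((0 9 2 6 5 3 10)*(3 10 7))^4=(0 5 2)(6 9 10)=((0 9 2 6 5 10)(3 7))^4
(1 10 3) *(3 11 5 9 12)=(1 10 11 5 9 12 3)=[0, 10, 2, 1, 4, 9, 6, 7, 8, 12, 11, 5, 3]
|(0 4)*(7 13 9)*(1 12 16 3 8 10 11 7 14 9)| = |(0 4)(1 12 16 3 8 10 11 7 13)(9 14)| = 18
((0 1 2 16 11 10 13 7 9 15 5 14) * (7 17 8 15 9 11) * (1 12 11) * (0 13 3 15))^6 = ((0 12 11 10 3 15 5 14 13 17 8)(1 2 16 7))^6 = (0 5 12 14 11 13 10 17 3 8 15)(1 16)(2 7)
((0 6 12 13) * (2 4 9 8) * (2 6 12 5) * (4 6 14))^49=((0 12 13)(2 6 5)(4 9 8 14))^49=(0 12 13)(2 6 5)(4 9 8 14)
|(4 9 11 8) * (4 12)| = |(4 9 11 8 12)| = 5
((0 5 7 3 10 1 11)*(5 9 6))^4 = (0 7 11 5 1 6 10 9 3)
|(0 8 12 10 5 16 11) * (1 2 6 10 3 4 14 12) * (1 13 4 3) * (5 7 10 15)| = |(0 8 13 4 14 12 1 2 6 15 5 16 11)(7 10)| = 26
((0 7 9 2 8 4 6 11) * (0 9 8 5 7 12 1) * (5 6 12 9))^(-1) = ((0 9 2 6 11 5 7 8 4 12 1))^(-1) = (0 1 12 4 8 7 5 11 6 2 9)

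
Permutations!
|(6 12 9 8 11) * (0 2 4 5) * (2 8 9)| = 8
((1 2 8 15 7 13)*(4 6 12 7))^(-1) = ((1 2 8 15 4 6 12 7 13))^(-1) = (1 13 7 12 6 4 15 8 2)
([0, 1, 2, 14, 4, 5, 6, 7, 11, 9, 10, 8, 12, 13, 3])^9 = [0, 1, 2, 14, 4, 5, 6, 7, 11, 9, 10, 8, 12, 13, 3]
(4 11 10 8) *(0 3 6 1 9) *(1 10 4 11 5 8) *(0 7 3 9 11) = [9, 11, 2, 6, 5, 8, 10, 3, 0, 7, 1, 4] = (0 9 7 3 6 10 1 11 4 5 8)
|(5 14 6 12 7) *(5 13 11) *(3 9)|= |(3 9)(5 14 6 12 7 13 11)|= 14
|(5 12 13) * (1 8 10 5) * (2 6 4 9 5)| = |(1 8 10 2 6 4 9 5 12 13)| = 10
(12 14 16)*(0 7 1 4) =(0 7 1 4)(12 14 16) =[7, 4, 2, 3, 0, 5, 6, 1, 8, 9, 10, 11, 14, 13, 16, 15, 12]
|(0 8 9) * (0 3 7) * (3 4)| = 6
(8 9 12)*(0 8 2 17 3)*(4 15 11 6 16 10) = (0 8 9 12 2 17 3)(4 15 11 6 16 10) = [8, 1, 17, 0, 15, 5, 16, 7, 9, 12, 4, 6, 2, 13, 14, 11, 10, 3]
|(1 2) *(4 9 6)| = 6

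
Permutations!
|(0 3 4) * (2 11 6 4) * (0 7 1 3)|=7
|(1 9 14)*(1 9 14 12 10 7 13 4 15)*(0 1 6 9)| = |(0 1 14)(4 15 6 9 12 10 7 13)| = 24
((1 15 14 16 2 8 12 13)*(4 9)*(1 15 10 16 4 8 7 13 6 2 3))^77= (1 10 16 3)(2 8 14 7 12 4 13 6 9 15)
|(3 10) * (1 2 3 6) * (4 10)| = |(1 2 3 4 10 6)| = 6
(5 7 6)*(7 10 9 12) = (5 10 9 12 7 6) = [0, 1, 2, 3, 4, 10, 5, 6, 8, 12, 9, 11, 7]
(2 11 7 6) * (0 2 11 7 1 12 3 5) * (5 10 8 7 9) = (0 2 9 5)(1 12 3 10 8 7 6 11) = [2, 12, 9, 10, 4, 0, 11, 6, 7, 5, 8, 1, 3]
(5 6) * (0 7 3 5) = (0 7 3 5 6) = [7, 1, 2, 5, 4, 6, 0, 3]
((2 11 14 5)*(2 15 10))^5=(2 10 15 5 14 11)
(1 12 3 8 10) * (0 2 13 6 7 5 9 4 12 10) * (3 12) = (0 2 13 6 7 5 9 4 3 8)(1 10) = [2, 10, 13, 8, 3, 9, 7, 5, 0, 4, 1, 11, 12, 6]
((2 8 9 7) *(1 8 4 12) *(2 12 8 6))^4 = ((1 6 2 4 8 9 7 12))^4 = (1 8)(2 7)(4 12)(6 9)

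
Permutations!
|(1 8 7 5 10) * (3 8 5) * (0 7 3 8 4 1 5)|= |(0 7 8 3 4 1)(5 10)|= 6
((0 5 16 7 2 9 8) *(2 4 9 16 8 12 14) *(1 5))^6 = (0 5)(1 8)(2 14 12 9 4 7 16)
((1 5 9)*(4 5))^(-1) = (1 9 5 4)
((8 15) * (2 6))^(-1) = (2 6)(8 15)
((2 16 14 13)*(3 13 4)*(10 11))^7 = (2 16 14 4 3 13)(10 11)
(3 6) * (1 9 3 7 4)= [0, 9, 2, 6, 1, 5, 7, 4, 8, 3]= (1 9 3 6 7 4)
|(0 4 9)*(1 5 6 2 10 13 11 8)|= |(0 4 9)(1 5 6 2 10 13 11 8)|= 24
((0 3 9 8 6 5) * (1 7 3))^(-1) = (0 5 6 8 9 3 7 1)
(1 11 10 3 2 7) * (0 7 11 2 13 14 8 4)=(0 7 1 2 11 10 3 13 14 8 4)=[7, 2, 11, 13, 0, 5, 6, 1, 4, 9, 3, 10, 12, 14, 8]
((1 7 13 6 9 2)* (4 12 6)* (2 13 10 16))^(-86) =((1 7 10 16 2)(4 12 6 9 13))^(-86) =(1 2 16 10 7)(4 13 9 6 12)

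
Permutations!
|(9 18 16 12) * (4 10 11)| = 12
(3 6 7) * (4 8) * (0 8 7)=[8, 1, 2, 6, 7, 5, 0, 3, 4]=(0 8 4 7 3 6)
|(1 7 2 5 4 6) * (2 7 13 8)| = |(1 13 8 2 5 4 6)| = 7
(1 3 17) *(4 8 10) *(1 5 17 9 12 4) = (1 3 9 12 4 8 10)(5 17) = [0, 3, 2, 9, 8, 17, 6, 7, 10, 12, 1, 11, 4, 13, 14, 15, 16, 5]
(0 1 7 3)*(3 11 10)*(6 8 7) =(0 1 6 8 7 11 10 3) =[1, 6, 2, 0, 4, 5, 8, 11, 7, 9, 3, 10]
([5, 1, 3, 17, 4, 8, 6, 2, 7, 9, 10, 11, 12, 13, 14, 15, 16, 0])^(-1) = (0 17 3 2 7 8 5)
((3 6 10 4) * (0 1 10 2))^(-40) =(0 10 3 2 1 4 6)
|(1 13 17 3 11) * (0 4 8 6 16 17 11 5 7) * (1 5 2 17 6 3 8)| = |(0 4 1 13 11 5 7)(2 17 8 3)(6 16)| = 28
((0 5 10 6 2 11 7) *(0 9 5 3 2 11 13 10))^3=((0 3 2 13 10 6 11 7 9 5))^3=(0 13 11 5 2 6 9 3 10 7)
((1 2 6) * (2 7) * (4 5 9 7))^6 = ((1 4 5 9 7 2 6))^6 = (1 6 2 7 9 5 4)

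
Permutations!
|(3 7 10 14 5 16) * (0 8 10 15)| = |(0 8 10 14 5 16 3 7 15)| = 9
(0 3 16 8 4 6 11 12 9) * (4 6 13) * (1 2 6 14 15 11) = [3, 2, 6, 16, 13, 5, 1, 7, 14, 0, 10, 12, 9, 4, 15, 11, 8] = (0 3 16 8 14 15 11 12 9)(1 2 6)(4 13)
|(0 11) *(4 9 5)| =6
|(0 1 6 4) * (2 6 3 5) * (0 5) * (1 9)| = 4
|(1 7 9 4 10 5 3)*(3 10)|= 10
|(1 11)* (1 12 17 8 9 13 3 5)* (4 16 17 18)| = 12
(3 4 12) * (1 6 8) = (1 6 8)(3 4 12) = [0, 6, 2, 4, 12, 5, 8, 7, 1, 9, 10, 11, 3]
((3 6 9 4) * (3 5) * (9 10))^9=(3 9)(4 6)(5 10)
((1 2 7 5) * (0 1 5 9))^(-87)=((0 1 2 7 9))^(-87)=(0 7 1 9 2)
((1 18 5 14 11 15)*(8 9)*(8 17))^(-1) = ((1 18 5 14 11 15)(8 9 17))^(-1) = (1 15 11 14 5 18)(8 17 9)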